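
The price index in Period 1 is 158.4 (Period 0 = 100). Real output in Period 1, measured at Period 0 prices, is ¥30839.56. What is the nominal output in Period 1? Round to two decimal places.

Nominal = Real × (Index/100) = 30839.56 × (158.4/100)
        = 30839.56 × 1.584 = 48849.8630

48849.86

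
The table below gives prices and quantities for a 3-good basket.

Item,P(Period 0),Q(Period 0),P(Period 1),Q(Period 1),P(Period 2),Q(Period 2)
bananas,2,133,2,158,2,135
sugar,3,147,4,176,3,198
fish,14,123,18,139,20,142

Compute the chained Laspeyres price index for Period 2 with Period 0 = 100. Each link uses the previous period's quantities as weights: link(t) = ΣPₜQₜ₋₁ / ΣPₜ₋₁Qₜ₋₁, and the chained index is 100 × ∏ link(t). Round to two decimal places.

Link Period 0→Period 1:
ΣP(Period 1)Q(Period 0) = 2×133 + 4×147 + 18×123 = 266 + 588 + 2214 = 3068
ΣP(Period 0)Q(Period 0) = 2×133 + 3×147 + 14×123 = 266 + 441 + 1722 = 2429
link = 3068/2429 = 1.263071
Link Period 1→Period 2:
ΣP(Period 2)Q(Period 1) = 2×158 + 3×176 + 20×139 = 316 + 528 + 2780 = 3624
ΣP(Period 1)Q(Period 1) = 2×158 + 4×176 + 18×139 = 316 + 704 + 2502 = 3522
link = 3624/3522 = 1.028961
Chained index = 100 × 1.263071 × 1.028961 = 129.9651

129.97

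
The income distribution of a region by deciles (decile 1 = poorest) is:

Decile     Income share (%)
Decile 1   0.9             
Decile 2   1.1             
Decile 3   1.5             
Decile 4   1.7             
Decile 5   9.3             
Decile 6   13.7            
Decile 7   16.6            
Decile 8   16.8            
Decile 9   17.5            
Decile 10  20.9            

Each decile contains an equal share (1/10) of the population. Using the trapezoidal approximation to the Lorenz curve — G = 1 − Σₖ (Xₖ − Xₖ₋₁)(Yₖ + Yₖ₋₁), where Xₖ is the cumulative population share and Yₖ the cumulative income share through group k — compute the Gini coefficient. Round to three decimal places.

0.420

Cumulative income shares Yₖ: 0.0090, 0.0200, 0.0350, 0.0520, 0.1450, 0.2820, 0.4480, 0.6160, 0.7910, 1.0000
Σ (Xₖ−Xₖ₋₁)(Yₖ+Yₖ₋₁) = (1/10)(0.0090+0.0000) + (1/10)(0.0200+0.0090) + (1/10)(0.0350+0.0200) + (1/10)(0.0520+0.0350) + (1/10)(0.1450+0.0520) + (1/10)(0.2820+0.1450) + (1/10)(0.4480+0.2820) + (1/10)(0.6160+0.4480) + (1/10)(0.7910+0.6160) + (1/10)(1.0000+0.7910)
  = 0.0009 + 0.0029 + 0.0055 + 0.0087 + 0.0197 + 0.0427 + 0.0730 + 0.1064 + 0.1407 + 0.1791 = 0.5796
G = 1 − 0.5796 = 0.4204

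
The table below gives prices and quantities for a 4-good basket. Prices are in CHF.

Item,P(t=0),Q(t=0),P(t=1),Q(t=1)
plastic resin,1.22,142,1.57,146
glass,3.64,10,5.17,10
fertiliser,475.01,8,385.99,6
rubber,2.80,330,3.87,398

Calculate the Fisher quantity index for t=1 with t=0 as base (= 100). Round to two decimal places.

Laspeyres component (base-period weights):
ΣP(t=0)Q(t=1) = 1.22×146 + 3.64×10 + 475.01×6 + 2.80×398 = 178.12 + 36.4 + 2850.06 + 1114.4 = 4178.98
ΣP(t=0)Q(t=0) = 1.22×142 + 3.64×10 + 475.01×8 + 2.80×330 = 173.24 + 36.4 + 3800.08 + 924 = 4933.72
L = 4178.98 / 4933.72 × 100 = 84.7024
Paasche component (current-period weights):
ΣP(t=1)Q(t=1) = 1.57×146 + 5.17×10 + 385.99×6 + 3.87×398 = 229.22 + 51.7 + 2315.94 + 1540.26 = 4137.12
ΣP(t=1)Q(t=0) = 1.57×142 + 5.17×10 + 385.99×8 + 3.87×330 = 222.94 + 51.7 + 3087.92 + 1277.1 = 4639.66
P = 4137.12 / 4639.66 × 100 = 89.1686
Fisher = √(L × P) = √(84.7024 × 89.1686) = 86.9068

86.91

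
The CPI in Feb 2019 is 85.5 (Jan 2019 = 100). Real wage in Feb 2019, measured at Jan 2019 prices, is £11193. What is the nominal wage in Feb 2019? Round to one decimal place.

Nominal = Real × (Index/100) = 11193 × (85.5/100)
        = 11193 × 0.855 = 9570.0150

9570.0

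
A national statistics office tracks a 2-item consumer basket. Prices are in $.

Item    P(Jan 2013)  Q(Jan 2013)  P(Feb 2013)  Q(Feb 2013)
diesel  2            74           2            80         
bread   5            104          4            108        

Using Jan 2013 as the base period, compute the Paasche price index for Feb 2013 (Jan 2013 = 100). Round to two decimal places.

Paasche price index uses current-period quantities as weights.
ΣP(Feb 2013)·Q(Feb 2013) = 2×80 + 4×108 = 160 + 432 = 592
ΣP(Jan 2013)·Q(Feb 2013) = 2×80 + 5×108 = 160 + 540 = 700
Index = 592 / 700 × 100 = 84.5714

84.57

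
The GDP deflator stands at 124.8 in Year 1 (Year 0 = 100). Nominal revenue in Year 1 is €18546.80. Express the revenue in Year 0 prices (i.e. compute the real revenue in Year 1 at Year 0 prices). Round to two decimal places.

Real = Nominal ÷ (Index/100) = 18546.80 ÷ (124.8/100)
     = 18546.80 ÷ 1.248 = 14861.2179

14861.22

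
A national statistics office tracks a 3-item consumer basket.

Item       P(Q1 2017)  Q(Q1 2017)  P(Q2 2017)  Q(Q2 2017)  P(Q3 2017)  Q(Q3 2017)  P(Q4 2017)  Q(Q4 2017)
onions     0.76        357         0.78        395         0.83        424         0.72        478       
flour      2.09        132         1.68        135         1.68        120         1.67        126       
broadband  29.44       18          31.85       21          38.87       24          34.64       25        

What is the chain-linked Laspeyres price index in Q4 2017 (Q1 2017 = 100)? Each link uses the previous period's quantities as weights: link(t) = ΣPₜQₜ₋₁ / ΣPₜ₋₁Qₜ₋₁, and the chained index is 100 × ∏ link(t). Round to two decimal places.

102.10

Link Q1 2017→Q2 2017:
ΣP(Q2 2017)Q(Q1 2017) = 0.78×357 + 1.68×132 + 31.85×18 = 278.46 + 221.76 + 573.3 = 1073.52
ΣP(Q1 2017)Q(Q1 2017) = 0.76×357 + 2.09×132 + 29.44×18 = 271.32 + 275.88 + 529.92 = 1077.12
link = 1073.52/1077.12 = 0.996658
Link Q2 2017→Q3 2017:
ΣP(Q3 2017)Q(Q2 2017) = 0.83×395 + 1.68×135 + 38.87×21 = 327.85 + 226.8 + 816.27 = 1370.92
ΣP(Q2 2017)Q(Q2 2017) = 0.78×395 + 1.68×135 + 31.85×21 = 308.1 + 226.8 + 668.85 = 1203.75
link = 1370.92/1203.75 = 1.138874
Link Q3 2017→Q4 2017:
ΣP(Q4 2017)Q(Q3 2017) = 0.72×424 + 1.67×120 + 34.64×24 = 305.28 + 200.4 + 831.36 = 1337.04
ΣP(Q3 2017)Q(Q3 2017) = 0.83×424 + 1.68×120 + 38.87×24 = 351.92 + 201.6 + 932.88 = 1486.4
link = 1337.04/1486.4 = 0.899516
Chained index = 100 × 0.996658 × 1.138874 × 0.899516 = 102.1011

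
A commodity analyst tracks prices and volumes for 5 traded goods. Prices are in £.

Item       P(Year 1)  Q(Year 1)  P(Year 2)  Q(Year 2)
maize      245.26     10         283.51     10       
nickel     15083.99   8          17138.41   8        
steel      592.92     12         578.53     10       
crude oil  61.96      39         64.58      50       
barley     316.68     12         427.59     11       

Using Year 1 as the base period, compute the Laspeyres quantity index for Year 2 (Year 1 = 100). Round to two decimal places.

99.40

Laspeyres quantity index uses base-period prices as weights.
ΣP(Year 1)·Q(Year 2) = 245.26×10 + 15083.99×8 + 592.92×10 + 61.96×50 + 316.68×11 = 2452.6 + 120671.92 + 5929.2 + 3098 + 3483.48 = 135635.2
ΣP(Year 1)·Q(Year 1) = 245.26×10 + 15083.99×8 + 592.92×12 + 61.96×39 + 316.68×12 = 2452.6 + 120671.92 + 7115.04 + 2416.44 + 3800.16 = 136456.16
Index = 135635.2 / 136456.16 × 100 = 99.3984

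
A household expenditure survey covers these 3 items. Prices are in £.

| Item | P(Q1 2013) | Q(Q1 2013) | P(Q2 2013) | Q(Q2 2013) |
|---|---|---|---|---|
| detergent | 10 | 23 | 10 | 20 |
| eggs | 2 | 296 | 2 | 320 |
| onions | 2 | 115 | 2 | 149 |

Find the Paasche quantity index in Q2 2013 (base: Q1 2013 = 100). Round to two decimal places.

Paasche quantity index uses current-period prices as weights.
ΣP(Q2 2013)·Q(Q2 2013) = 10×20 + 2×320 + 2×149 = 200 + 640 + 298 = 1138
ΣP(Q2 2013)·Q(Q1 2013) = 10×23 + 2×296 + 2×115 = 230 + 592 + 230 = 1052
Index = 1138 / 1052 × 100 = 108.1749

108.17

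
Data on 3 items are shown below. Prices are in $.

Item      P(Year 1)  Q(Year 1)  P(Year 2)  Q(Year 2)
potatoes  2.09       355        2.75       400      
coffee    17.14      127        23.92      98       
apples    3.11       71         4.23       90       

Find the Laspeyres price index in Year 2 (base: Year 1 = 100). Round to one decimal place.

Laspeyres price index uses base-period quantities as weights.
ΣP(Year 2)·Q(Year 1) = 2.75×355 + 23.92×127 + 4.23×71 = 976.25 + 3037.84 + 300.33 = 4314.42
ΣP(Year 1)·Q(Year 1) = 2.09×355 + 17.14×127 + 3.11×71 = 741.95 + 2176.78 + 220.81 = 3139.54
Index = 4314.42 / 3139.54 × 100 = 137.4220

137.4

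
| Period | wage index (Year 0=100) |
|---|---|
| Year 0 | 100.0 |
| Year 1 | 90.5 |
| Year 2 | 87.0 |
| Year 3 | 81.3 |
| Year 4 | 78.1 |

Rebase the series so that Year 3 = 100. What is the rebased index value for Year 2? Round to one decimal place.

107.0

Rebased(Year 2) = 87.0 / 81.3 × 100 = 107.0111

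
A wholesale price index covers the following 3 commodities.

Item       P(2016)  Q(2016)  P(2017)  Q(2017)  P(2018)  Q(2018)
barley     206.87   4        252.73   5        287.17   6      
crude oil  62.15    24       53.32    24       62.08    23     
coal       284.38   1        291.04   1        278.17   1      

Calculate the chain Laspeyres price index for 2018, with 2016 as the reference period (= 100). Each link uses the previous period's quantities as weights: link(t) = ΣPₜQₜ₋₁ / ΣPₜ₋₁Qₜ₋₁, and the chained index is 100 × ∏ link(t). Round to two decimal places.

112.09

Link 2016→2017:
ΣP(2017)Q(2016) = 252.73×4 + 53.32×24 + 291.04×1 = 1010.92 + 1279.68 + 291.04 = 2581.64
ΣP(2016)Q(2016) = 206.87×4 + 62.15×24 + 284.38×1 = 827.48 + 1491.6 + 284.38 = 2603.46
link = 2581.64/2603.46 = 0.991619
Link 2017→2018:
ΣP(2018)Q(2017) = 287.17×5 + 62.08×24 + 278.17×1 = 1435.85 + 1489.92 + 278.17 = 3203.94
ΣP(2017)Q(2017) = 252.73×5 + 53.32×24 + 291.04×1 = 1263.65 + 1279.68 + 291.04 = 2834.37
link = 3203.94/2834.37 = 1.130389
Chained index = 100 × 0.991619 × 1.130389 = 112.0915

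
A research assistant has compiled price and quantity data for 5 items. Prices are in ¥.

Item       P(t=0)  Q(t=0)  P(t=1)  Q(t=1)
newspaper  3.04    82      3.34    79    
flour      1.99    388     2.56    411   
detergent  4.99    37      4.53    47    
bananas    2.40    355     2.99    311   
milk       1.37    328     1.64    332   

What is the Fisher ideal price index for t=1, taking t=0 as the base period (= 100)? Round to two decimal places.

120.72

Laspeyres component (base-period weights):
ΣP(t=1)Q(t=0) = 3.34×82 + 2.56×388 + 4.53×37 + 2.99×355 + 1.64×328 = 273.88 + 993.28 + 167.61 + 1061.45 + 537.92 = 3034.14
ΣP(t=0)Q(t=0) = 3.04×82 + 1.99×388 + 4.99×37 + 2.40×355 + 1.37×328 = 249.28 + 772.12 + 184.63 + 852 + 449.36 = 2507.39
L = 3034.14 / 2507.39 × 100 = 121.0079
Paasche component (current-period weights):
ΣP(t=1)Q(t=1) = 3.34×79 + 2.56×411 + 4.53×47 + 2.99×311 + 1.64×332 = 263.86 + 1052.16 + 212.91 + 929.89 + 544.48 = 3003.3
ΣP(t=0)Q(t=1) = 3.04×79 + 1.99×411 + 4.99×47 + 2.40×311 + 1.37×332 = 240.16 + 817.89 + 234.53 + 746.4 + 454.84 = 2493.82
P = 3003.3 / 2493.82 × 100 = 120.4297
Fisher = √(L × P) = √(121.0079 × 120.4297) = 120.7185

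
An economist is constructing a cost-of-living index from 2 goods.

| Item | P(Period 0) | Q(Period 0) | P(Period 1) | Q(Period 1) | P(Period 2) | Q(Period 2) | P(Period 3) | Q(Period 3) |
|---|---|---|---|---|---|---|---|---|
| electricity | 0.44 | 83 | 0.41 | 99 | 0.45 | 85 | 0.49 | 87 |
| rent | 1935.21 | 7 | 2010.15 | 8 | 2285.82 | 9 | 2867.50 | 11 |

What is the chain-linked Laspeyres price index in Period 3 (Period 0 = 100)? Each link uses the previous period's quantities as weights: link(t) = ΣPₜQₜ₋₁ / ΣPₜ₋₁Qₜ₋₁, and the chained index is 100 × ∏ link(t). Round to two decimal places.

Link Period 0→Period 1:
ΣP(Period 1)Q(Period 0) = 0.41×83 + 2010.15×7 = 34.03 + 14071.05 = 14105.08
ΣP(Period 0)Q(Period 0) = 0.44×83 + 1935.21×7 = 36.52 + 13546.47 = 13582.99
link = 14105.08/13582.99 = 1.038437
Link Period 1→Period 2:
ΣP(Period 2)Q(Period 1) = 0.45×99 + 2285.82×8 = 44.55 + 18286.56 = 18331.11
ΣP(Period 1)Q(Period 1) = 0.41×99 + 2010.15×8 = 40.59 + 16081.2 = 16121.79
link = 18331.11/16121.79 = 1.137039
Link Period 2→Period 3:
ΣP(Period 3)Q(Period 2) = 0.49×85 + 2867.50×9 = 41.65 + 25807.5 = 25849.15
ΣP(Period 2)Q(Period 2) = 0.45×85 + 2285.82×9 = 38.25 + 20572.38 = 20610.63
link = 25849.15/20610.63 = 1.254166
Chained index = 100 × 1.038437 × 1.137039 × 1.254166 = 148.0849

148.08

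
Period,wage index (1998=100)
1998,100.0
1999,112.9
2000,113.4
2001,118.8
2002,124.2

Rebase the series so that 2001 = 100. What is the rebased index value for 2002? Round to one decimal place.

104.5

Rebased(2002) = 124.2 / 118.8 × 100 = 104.5455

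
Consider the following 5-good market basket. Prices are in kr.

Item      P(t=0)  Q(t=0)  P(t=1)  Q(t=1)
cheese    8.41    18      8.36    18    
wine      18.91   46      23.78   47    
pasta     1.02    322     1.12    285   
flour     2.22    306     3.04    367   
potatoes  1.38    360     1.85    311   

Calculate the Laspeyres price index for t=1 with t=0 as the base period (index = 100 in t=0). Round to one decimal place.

Laspeyres price index uses base-period quantities as weights.
ΣP(t=1)·Q(t=0) = 8.36×18 + 23.78×46 + 1.12×322 + 3.04×306 + 1.85×360 = 150.48 + 1093.88 + 360.64 + 930.24 + 666 = 3201.24
ΣP(t=0)·Q(t=0) = 8.41×18 + 18.91×46 + 1.02×322 + 2.22×306 + 1.38×360 = 151.38 + 869.86 + 328.44 + 679.32 + 496.8 = 2525.8
Index = 3201.24 / 2525.8 × 100 = 126.7416

126.7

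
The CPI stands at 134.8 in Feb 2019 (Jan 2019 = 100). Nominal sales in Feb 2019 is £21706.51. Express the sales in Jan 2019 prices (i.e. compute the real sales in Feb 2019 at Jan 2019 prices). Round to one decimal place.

16102.8

Real = Nominal ÷ (Index/100) = 21706.51 ÷ (134.8/100)
     = 21706.51 ÷ 1.348 = 16102.7522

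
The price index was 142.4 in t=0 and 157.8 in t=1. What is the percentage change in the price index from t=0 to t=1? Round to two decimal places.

Change = (157.8 − 142.4) / 142.4 × 100
       = 15.4 / 142.4 × 100 = 10.8146%

10.81%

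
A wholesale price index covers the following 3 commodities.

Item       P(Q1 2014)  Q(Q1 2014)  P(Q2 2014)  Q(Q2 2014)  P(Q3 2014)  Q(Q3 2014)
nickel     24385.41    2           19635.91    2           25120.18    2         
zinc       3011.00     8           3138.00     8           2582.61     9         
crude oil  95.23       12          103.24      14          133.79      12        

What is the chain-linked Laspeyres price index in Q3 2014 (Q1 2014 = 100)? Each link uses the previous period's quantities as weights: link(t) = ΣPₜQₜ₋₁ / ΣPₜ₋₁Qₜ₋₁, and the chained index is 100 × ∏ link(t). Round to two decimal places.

98.03

Link Q1 2014→Q2 2014:
ΣP(Q2 2014)Q(Q1 2014) = 19635.91×2 + 3138.00×8 + 103.24×12 = 39271.82 + 25104 + 1238.88 = 65614.7
ΣP(Q1 2014)Q(Q1 2014) = 24385.41×2 + 3011.00×8 + 95.23×12 = 48770.82 + 24088 + 1142.76 = 74001.58
link = 65614.7/74001.58 = 0.886666
Link Q2 2014→Q3 2014:
ΣP(Q3 2014)Q(Q2 2014) = 25120.18×2 + 2582.61×8 + 133.79×14 = 50240.36 + 20660.88 + 1873.06 = 72774.3
ΣP(Q2 2014)Q(Q2 2014) = 19635.91×2 + 3138.00×8 + 103.24×14 = 39271.82 + 25104 + 1445.36 = 65821.18
link = 72774.3/65821.18 = 1.105637
Chained index = 100 × 0.886666 × 1.105637 = 98.0331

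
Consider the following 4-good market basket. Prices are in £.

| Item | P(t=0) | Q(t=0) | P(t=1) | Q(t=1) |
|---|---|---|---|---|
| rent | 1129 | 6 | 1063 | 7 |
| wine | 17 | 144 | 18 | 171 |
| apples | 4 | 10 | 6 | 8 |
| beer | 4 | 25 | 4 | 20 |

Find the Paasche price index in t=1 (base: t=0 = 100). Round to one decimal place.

Paasche price index uses current-period quantities as weights.
ΣP(t=1)·Q(t=1) = 1063×7 + 18×171 + 6×8 + 4×20 = 7441 + 3078 + 48 + 80 = 10647
ΣP(t=0)·Q(t=1) = 1129×7 + 17×171 + 4×8 + 4×20 = 7903 + 2907 + 32 + 80 = 10922
Index = 10647 / 10922 × 100 = 97.4821

97.5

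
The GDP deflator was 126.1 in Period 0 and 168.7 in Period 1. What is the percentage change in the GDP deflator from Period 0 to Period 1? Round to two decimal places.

33.78%

Change = (168.7 − 126.1) / 126.1 × 100
       = 42.6 / 126.1 × 100 = 33.7827%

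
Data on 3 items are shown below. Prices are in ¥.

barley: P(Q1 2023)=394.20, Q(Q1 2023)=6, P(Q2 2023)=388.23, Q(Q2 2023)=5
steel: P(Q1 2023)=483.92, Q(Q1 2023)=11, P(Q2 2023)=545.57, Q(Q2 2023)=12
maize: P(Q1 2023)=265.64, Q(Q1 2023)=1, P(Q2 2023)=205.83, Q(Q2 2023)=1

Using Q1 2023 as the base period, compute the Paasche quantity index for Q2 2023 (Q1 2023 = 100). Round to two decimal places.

101.84

Paasche quantity index uses current-period prices as weights.
ΣP(Q2 2023)·Q(Q2 2023) = 388.23×5 + 545.57×12 + 205.83×1 = 1941.15 + 6546.84 + 205.83 = 8693.82
ΣP(Q2 2023)·Q(Q1 2023) = 388.23×6 + 545.57×11 + 205.83×1 = 2329.38 + 6001.27 + 205.83 = 8536.48
Index = 8693.82 / 8536.48 × 100 = 101.8431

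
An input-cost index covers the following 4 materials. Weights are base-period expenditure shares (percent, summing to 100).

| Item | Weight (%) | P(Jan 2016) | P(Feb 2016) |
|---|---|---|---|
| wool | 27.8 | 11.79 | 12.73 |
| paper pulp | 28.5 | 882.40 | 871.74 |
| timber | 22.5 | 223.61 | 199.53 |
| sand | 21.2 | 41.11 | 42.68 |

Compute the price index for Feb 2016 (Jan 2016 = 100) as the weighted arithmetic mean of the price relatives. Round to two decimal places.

100.26

wool: 27.8 × (12.73/11.79) = 27.8 × 1.079729 = 30.0165
paper pulp: 28.5 × (871.74/882.40) = 28.5 × 0.987919 = 28.1557
timber: 22.5 × (199.53/223.61) = 22.5 × 0.892313 = 20.0770
sand: 21.2 × (42.68/41.11) = 21.2 × 1.038190 = 22.0096
Index = Σ wᵢ·(p₁ᵢ/p₀ᵢ) = 30.0165 + 28.1557 + 20.0770 + 22.0096 = 100.2588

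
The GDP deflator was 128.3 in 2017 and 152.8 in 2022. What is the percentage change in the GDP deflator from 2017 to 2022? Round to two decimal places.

Change = (152.8 − 128.3) / 128.3 × 100
       = 24.5 / 128.3 × 100 = 19.0959%

19.10%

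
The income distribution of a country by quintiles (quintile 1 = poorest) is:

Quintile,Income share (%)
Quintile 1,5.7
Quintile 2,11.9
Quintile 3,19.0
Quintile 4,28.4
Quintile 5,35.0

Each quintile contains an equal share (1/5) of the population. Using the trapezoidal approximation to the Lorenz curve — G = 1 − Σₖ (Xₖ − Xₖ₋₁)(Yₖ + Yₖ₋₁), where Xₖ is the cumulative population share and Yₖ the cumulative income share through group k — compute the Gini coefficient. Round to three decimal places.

0.300

Cumulative income shares Yₖ: 0.0570, 0.1760, 0.3660, 0.6500, 1.0000
Σ (Xₖ−Xₖ₋₁)(Yₖ+Yₖ₋₁) = (1/5)(0.0570+0.0000) + (1/5)(0.1760+0.0570) + (1/5)(0.3660+0.1760) + (1/5)(0.6500+0.3660) + (1/5)(1.0000+0.6500)
  = 0.0114 + 0.0466 + 0.1084 + 0.2032 + 0.3300 = 0.6996
G = 1 − 0.6996 = 0.3004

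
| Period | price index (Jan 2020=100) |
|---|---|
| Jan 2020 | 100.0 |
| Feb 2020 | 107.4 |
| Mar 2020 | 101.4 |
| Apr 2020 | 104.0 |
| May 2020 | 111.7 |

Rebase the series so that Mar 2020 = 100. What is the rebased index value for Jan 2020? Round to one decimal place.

Rebased(Jan 2020) = 100.0 / 101.4 × 100 = 98.6193

98.6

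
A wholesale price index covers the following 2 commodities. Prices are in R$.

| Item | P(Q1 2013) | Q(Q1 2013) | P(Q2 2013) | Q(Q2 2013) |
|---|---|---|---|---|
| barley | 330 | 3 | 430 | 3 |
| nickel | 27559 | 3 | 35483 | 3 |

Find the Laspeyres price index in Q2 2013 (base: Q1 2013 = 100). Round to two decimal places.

128.77

Laspeyres price index uses base-period quantities as weights.
ΣP(Q2 2013)·Q(Q1 2013) = 430×3 + 35483×3 = 1290 + 106449 = 107739
ΣP(Q1 2013)·Q(Q1 2013) = 330×3 + 27559×3 = 990 + 82677 = 83667
Index = 107739 / 83667 × 100 = 128.7712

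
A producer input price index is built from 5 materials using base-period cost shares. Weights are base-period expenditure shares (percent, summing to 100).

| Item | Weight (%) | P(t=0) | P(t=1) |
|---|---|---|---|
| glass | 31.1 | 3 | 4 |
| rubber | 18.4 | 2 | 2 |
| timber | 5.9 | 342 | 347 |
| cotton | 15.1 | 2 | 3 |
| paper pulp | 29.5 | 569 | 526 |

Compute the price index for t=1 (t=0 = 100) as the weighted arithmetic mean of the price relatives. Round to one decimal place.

115.8

glass: 31.1 × (4/3) = 31.1 × 1.333333 = 41.4667
rubber: 18.4 × (2/2) = 18.4 × 1.000000 = 18.4000
timber: 5.9 × (347/342) = 5.9 × 1.014620 = 5.9863
cotton: 15.1 × (3/2) = 15.1 × 1.500000 = 22.6500
paper pulp: 29.5 × (526/569) = 29.5 × 0.924429 = 27.2707
Index = Σ wᵢ·(p₁ᵢ/p₀ᵢ) = 41.4667 + 18.4000 + 5.9863 + 22.6500 + 27.2707 = 115.7736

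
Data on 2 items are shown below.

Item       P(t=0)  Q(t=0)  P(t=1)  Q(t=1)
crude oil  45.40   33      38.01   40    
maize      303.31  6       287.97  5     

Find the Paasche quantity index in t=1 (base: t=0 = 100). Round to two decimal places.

Paasche quantity index uses current-period prices as weights.
ΣP(t=1)·Q(t=1) = 38.01×40 + 287.97×5 = 1520.4 + 1439.85 = 2960.25
ΣP(t=1)·Q(t=0) = 38.01×33 + 287.97×6 = 1254.33 + 1727.82 = 2982.15
Index = 2960.25 / 2982.15 × 100 = 99.2656

99.27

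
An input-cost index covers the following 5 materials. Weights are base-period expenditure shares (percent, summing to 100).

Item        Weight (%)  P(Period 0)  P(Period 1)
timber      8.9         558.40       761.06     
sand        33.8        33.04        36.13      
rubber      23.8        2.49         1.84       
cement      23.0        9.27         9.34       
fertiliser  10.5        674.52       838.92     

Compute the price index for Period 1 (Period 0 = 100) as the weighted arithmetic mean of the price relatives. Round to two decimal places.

timber: 8.9 × (761.06/558.40) = 8.9 × 1.362930 = 12.1301
sand: 33.8 × (36.13/33.04) = 33.8 × 1.093523 = 36.9611
rubber: 23.8 × (1.84/2.49) = 23.8 × 0.738956 = 17.5871
cement: 23.0 × (9.34/9.27) = 23.0 × 1.007551 = 23.1737
fertiliser: 10.5 × (838.92/674.52) = 10.5 × 1.243729 = 13.0592
Index = Σ wᵢ·(p₁ᵢ/p₀ᵢ) = 12.1301 + 36.9611 + 17.5871 + 23.1737 + 13.0592 = 102.9111

102.91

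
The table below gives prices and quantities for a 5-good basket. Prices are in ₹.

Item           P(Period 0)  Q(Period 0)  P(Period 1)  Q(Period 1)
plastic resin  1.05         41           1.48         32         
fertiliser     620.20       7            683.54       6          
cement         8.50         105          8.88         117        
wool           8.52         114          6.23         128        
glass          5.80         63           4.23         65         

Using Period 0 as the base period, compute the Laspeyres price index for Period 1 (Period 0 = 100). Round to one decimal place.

102.1

Laspeyres price index uses base-period quantities as weights.
ΣP(Period 1)·Q(Period 0) = 1.48×41 + 683.54×7 + 8.88×105 + 6.23×114 + 4.23×63 = 60.68 + 4784.78 + 932.4 + 710.22 + 266.49 = 6754.57
ΣP(Period 0)·Q(Period 0) = 1.05×41 + 620.20×7 + 8.50×105 + 8.52×114 + 5.80×63 = 43.05 + 4341.4 + 892.5 + 971.28 + 365.4 = 6613.63
Index = 6754.57 / 6613.63 × 100 = 102.1311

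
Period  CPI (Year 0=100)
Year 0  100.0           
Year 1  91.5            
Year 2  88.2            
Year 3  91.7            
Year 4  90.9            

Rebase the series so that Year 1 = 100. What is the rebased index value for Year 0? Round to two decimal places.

109.29

Rebased(Year 0) = 100.0 / 91.5 × 100 = 109.2896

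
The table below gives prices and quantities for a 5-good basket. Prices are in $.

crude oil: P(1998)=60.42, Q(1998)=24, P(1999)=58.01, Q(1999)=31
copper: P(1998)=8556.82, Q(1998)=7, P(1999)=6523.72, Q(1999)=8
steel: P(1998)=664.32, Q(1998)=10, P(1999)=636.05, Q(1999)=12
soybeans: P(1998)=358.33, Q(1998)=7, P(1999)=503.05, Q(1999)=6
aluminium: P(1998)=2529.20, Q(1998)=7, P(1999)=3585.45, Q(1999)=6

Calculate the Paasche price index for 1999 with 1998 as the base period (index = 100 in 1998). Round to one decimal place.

Paasche price index uses current-period quantities as weights.
ΣP(1999)·Q(1999) = 58.01×31 + 6523.72×8 + 636.05×12 + 503.05×6 + 3585.45×6 = 1798.31 + 52189.76 + 7632.6 + 3018.3 + 21512.7 = 86151.67
ΣP(1998)·Q(1999) = 60.42×31 + 8556.82×8 + 664.32×12 + 358.33×6 + 2529.20×6 = 1873.02 + 68454.56 + 7971.84 + 2149.98 + 15175.2 = 95624.6
Index = 86151.67 / 95624.6 × 100 = 90.0936

90.1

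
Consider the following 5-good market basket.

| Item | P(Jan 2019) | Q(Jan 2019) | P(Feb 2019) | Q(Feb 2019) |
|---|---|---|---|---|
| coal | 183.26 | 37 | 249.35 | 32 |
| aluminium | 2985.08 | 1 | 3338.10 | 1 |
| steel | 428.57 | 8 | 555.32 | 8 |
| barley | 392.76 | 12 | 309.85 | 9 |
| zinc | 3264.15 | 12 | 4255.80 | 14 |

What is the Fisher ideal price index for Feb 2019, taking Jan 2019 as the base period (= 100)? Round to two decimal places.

Laspeyres component (base-period weights):
ΣP(Feb 2019)Q(Jan 2019) = 249.35×37 + 3338.10×1 + 555.32×8 + 309.85×12 + 4255.80×12 = 9225.95 + 3338.1 + 4442.56 + 3718.2 + 51069.6 = 71794.41
ΣP(Jan 2019)Q(Jan 2019) = 183.26×37 + 2985.08×1 + 428.57×8 + 392.76×12 + 3264.15×12 = 6780.62 + 2985.08 + 3428.56 + 4713.12 + 39169.8 = 57077.18
L = 71794.41 / 57077.18 × 100 = 125.7848
Paasche component (current-period weights):
ΣP(Feb 2019)Q(Feb 2019) = 249.35×32 + 3338.10×1 + 555.32×8 + 309.85×9 + 4255.80×14 = 7979.2 + 3338.1 + 4442.56 + 2788.65 + 59581.2 = 78129.71
ΣP(Jan 2019)Q(Feb 2019) = 183.26×32 + 2985.08×1 + 428.57×8 + 392.76×9 + 3264.15×14 = 5864.32 + 2985.08 + 3428.56 + 3534.84 + 45698.1 = 61510.9
P = 78129.71 / 61510.9 × 100 = 127.0177
Fisher = √(L × P) = √(125.7848 × 127.0177) = 126.3997

126.40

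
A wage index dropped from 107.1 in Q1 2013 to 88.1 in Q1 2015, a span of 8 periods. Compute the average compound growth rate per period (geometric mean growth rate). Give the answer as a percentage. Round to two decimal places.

-2.41%

Growth factor = (88.1/107.1)^(1/8) = (0.822596)^(1/8) = 0.975884
Growth rate = 0.975884 − 1 = -0.024116 = -2.4116%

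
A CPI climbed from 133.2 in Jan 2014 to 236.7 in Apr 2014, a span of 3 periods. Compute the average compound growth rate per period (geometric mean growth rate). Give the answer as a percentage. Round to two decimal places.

21.12%

Growth factor = (236.7/133.2)^(1/3) = (1.777027)^(1/3) = 1.211243
Growth rate = 1.211243 − 1 = 0.211243 = 21.1243%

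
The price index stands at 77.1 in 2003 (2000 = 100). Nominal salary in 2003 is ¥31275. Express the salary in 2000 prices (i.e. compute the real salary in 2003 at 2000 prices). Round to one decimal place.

40564.2

Real = Nominal ÷ (Index/100) = 31275 ÷ (77.1/100)
     = 31275 ÷ 0.771 = 40564.2023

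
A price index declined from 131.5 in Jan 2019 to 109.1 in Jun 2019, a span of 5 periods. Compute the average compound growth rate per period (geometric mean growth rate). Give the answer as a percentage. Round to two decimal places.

Growth factor = (109.1/131.5)^(1/5) = (0.829658)^(1/5) = 0.963340
Growth rate = 0.963340 − 1 = -0.036660 = -3.6660%

-3.67%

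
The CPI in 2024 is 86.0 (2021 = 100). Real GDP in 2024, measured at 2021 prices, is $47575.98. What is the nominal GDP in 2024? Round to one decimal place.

Nominal = Real × (Index/100) = 47575.98 × (86.0/100)
        = 47575.98 × 0.860 = 40915.3428

40915.3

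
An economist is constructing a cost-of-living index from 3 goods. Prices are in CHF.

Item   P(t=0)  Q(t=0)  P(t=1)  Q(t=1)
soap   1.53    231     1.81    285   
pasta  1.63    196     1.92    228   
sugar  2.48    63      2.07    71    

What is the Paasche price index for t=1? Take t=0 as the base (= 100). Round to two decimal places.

111.87

Paasche price index uses current-period quantities as weights.
ΣP(t=1)·Q(t=1) = 1.81×285 + 1.92×228 + 2.07×71 = 515.85 + 437.76 + 146.97 = 1100.58
ΣP(t=0)·Q(t=1) = 1.53×285 + 1.63×228 + 2.48×71 = 436.05 + 371.64 + 176.08 = 983.77
Index = 1100.58 / 983.77 × 100 = 111.8737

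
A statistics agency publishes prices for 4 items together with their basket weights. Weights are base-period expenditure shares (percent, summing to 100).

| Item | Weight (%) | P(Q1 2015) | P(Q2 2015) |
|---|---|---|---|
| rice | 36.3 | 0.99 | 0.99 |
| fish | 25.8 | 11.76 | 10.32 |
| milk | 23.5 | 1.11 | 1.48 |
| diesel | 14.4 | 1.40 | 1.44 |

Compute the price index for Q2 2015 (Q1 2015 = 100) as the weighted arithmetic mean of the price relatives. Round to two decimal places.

105.09

rice: 36.3 × (0.99/0.99) = 36.3 × 1.000000 = 36.3000
fish: 25.8 × (10.32/11.76) = 25.8 × 0.877551 = 22.6408
milk: 23.5 × (1.48/1.11) = 23.5 × 1.333333 = 31.3333
diesel: 14.4 × (1.44/1.40) = 14.4 × 1.028571 = 14.8114
Index = Σ wᵢ·(p₁ᵢ/p₀ᵢ) = 36.3000 + 22.6408 + 31.3333 + 14.8114 = 105.0856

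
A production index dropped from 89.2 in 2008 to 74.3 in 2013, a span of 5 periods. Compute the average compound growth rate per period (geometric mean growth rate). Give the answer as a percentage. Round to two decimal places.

Growth factor = (74.3/89.2)^(1/5) = (0.832960)^(1/5) = 0.964106
Growth rate = 0.964106 − 1 = -0.035894 = -3.5894%

-3.59%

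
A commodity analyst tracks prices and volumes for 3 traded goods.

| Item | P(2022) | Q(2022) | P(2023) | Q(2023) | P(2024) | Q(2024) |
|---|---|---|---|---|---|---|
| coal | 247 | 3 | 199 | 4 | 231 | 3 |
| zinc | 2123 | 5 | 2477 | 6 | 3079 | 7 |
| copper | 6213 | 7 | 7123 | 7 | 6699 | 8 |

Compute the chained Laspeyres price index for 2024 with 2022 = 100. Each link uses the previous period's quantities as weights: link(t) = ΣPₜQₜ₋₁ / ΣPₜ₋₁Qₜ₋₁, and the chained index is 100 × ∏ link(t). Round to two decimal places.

115.93

Link 2022→2023:
ΣP(2023)Q(2022) = 199×3 + 2477×5 + 7123×7 = 597 + 12385 + 49861 = 62843
ΣP(2022)Q(2022) = 247×3 + 2123×5 + 6213×7 = 741 + 10615 + 43491 = 54847
link = 62843/54847 = 1.145787
Link 2023→2024:
ΣP(2024)Q(2023) = 231×4 + 3079×6 + 6699×7 = 924 + 18474 + 46893 = 66291
ΣP(2023)Q(2023) = 199×4 + 2477×6 + 7123×7 = 796 + 14862 + 49861 = 65519
link = 66291/65519 = 1.011783
Chained index = 100 × 1.145787 × 1.011783 = 115.9288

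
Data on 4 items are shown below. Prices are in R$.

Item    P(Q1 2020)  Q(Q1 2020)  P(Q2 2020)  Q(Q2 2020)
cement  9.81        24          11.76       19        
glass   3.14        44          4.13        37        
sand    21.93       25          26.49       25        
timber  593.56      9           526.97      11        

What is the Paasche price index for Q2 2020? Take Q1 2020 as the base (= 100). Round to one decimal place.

Paasche price index uses current-period quantities as weights.
ΣP(Q2 2020)·Q(Q2 2020) = 11.76×19 + 4.13×37 + 26.49×25 + 526.97×11 = 223.44 + 152.81 + 662.25 + 5796.67 = 6835.17
ΣP(Q1 2020)·Q(Q2 2020) = 9.81×19 + 3.14×37 + 21.93×25 + 593.56×11 = 186.39 + 116.18 + 548.25 + 6529.16 = 7379.98
Index = 6835.17 / 7379.98 × 100 = 92.6177

92.6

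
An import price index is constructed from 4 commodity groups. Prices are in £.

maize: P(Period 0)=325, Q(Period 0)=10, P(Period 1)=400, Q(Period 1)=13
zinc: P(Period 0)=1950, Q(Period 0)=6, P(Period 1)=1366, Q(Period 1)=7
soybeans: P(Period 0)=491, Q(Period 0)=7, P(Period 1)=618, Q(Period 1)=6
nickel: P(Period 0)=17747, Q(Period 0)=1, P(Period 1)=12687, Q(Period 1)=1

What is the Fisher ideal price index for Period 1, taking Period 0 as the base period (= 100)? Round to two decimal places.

80.81

Laspeyres component (base-period weights):
ΣP(Period 1)Q(Period 0) = 400×10 + 1366×6 + 618×7 + 12687×1 = 4000 + 8196 + 4326 + 12687 = 29209
ΣP(Period 0)Q(Period 0) = 325×10 + 1950×6 + 491×7 + 17747×1 = 3250 + 11700 + 3437 + 17747 = 36134
L = 29209 / 36134 × 100 = 80.8352
Paasche component (current-period weights):
ΣP(Period 1)Q(Period 1) = 400×13 + 1366×7 + 618×6 + 12687×1 = 5200 + 9562 + 3708 + 12687 = 31157
ΣP(Period 0)Q(Period 1) = 325×13 + 1950×7 + 491×6 + 17747×1 = 4225 + 13650 + 2946 + 17747 = 38568
P = 31157 / 38568 × 100 = 80.7846
Fisher = √(L × P) = √(80.8352 × 80.7846) = 80.8099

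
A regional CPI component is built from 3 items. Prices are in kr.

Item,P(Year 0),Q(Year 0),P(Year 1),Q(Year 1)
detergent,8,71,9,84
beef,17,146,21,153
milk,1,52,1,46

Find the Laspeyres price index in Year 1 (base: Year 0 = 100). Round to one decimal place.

121.1

Laspeyres price index uses base-period quantities as weights.
ΣP(Year 1)·Q(Year 0) = 9×71 + 21×146 + 1×52 = 639 + 3066 + 52 = 3757
ΣP(Year 0)·Q(Year 0) = 8×71 + 17×146 + 1×52 = 568 + 2482 + 52 = 3102
Index = 3757 / 3102 × 100 = 121.1154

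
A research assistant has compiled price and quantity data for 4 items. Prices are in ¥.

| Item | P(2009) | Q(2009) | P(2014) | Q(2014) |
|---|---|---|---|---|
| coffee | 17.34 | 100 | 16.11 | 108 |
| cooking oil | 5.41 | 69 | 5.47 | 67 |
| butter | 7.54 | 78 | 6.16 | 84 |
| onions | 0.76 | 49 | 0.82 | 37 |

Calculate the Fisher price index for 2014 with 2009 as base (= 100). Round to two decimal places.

Laspeyres component (base-period weights):
ΣP(2014)Q(2009) = 16.11×100 + 5.47×69 + 6.16×78 + 0.82×49 = 1611 + 377.43 + 480.48 + 40.18 = 2509.09
ΣP(2009)Q(2009) = 17.34×100 + 5.41×69 + 7.54×78 + 0.76×49 = 1734 + 373.29 + 588.12 + 37.24 = 2732.65
L = 2509.09 / 2732.65 × 100 = 91.8189
Paasche component (current-period weights):
ΣP(2014)Q(2014) = 16.11×108 + 5.47×67 + 6.16×84 + 0.82×37 = 1739.88 + 366.49 + 517.44 + 30.34 = 2654.15
ΣP(2009)Q(2014) = 17.34×108 + 5.41×67 + 7.54×84 + 0.76×37 = 1872.72 + 362.47 + 633.36 + 28.12 = 2896.67
P = 2654.15 / 2896.67 × 100 = 91.6276
Fisher = √(L × P) = √(91.8189 × 91.6276) = 91.7232

91.72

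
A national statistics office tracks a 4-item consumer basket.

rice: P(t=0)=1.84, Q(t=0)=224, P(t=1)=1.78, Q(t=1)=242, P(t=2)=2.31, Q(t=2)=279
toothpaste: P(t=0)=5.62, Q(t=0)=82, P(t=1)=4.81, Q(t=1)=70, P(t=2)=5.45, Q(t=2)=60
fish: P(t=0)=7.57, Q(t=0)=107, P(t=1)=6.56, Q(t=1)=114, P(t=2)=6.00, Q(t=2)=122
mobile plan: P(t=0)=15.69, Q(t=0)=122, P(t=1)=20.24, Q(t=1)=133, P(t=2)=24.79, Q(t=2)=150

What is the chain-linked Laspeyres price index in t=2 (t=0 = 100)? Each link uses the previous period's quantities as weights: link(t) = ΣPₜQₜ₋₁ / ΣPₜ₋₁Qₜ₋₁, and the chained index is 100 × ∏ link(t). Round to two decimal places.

128.92

Link t=0→t=1:
ΣP(t=1)Q(t=0) = 1.78×224 + 4.81×82 + 6.56×107 + 20.24×122 = 398.72 + 394.42 + 701.92 + 2469.28 = 3964.34
ΣP(t=0)Q(t=0) = 1.84×224 + 5.62×82 + 7.57×107 + 15.69×122 = 412.16 + 460.84 + 809.99 + 1914.18 = 3597.17
link = 3964.34/3597.17 = 1.102072
Link t=1→t=2:
ΣP(t=2)Q(t=1) = 2.31×242 + 5.45×70 + 6.00×114 + 24.79×133 = 559.02 + 381.5 + 684 + 3297.07 = 4921.59
ΣP(t=1)Q(t=1) = 1.78×242 + 4.81×70 + 6.56×114 + 20.24×133 = 430.76 + 336.7 + 747.84 + 2691.92 = 4207.22
link = 4921.59/4207.22 = 1.169796
Chained index = 100 × 1.102072 × 1.169796 = 128.9200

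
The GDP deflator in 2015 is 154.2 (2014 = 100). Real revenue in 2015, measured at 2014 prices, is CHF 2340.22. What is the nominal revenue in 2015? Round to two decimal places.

3608.62

Nominal = Real × (Index/100) = 2340.22 × (154.2/100)
        = 2340.22 × 1.542 = 3608.6192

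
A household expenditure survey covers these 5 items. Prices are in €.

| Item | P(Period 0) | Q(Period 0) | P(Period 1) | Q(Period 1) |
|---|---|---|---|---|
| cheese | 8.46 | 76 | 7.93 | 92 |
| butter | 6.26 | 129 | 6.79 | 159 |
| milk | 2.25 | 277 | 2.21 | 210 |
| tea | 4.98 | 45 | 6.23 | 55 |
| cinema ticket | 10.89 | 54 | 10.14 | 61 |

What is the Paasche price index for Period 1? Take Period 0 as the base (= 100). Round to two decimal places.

Paasche price index uses current-period quantities as weights.
ΣP(Period 1)·Q(Period 1) = 7.93×92 + 6.79×159 + 2.21×210 + 6.23×55 + 10.14×61 = 729.56 + 1079.61 + 464.1 + 342.65 + 618.54 = 3234.46
ΣP(Period 0)·Q(Period 1) = 8.46×92 + 6.26×159 + 2.25×210 + 4.98×55 + 10.89×61 = 778.32 + 995.34 + 472.5 + 273.9 + 664.29 = 3184.35
Index = 3234.46 / 3184.35 × 100 = 101.5736

101.57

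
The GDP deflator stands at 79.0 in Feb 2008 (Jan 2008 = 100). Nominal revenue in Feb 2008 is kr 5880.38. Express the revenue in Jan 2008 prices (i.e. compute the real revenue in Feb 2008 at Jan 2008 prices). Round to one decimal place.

7443.5

Real = Nominal ÷ (Index/100) = 5880.38 ÷ (79.0/100)
     = 5880.38 ÷ 0.790 = 7443.5190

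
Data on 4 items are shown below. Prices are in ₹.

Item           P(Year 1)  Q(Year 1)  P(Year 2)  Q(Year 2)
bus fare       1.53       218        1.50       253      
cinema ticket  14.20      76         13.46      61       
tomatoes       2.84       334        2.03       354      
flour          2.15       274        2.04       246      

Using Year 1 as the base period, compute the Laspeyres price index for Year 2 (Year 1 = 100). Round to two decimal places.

87.68

Laspeyres price index uses base-period quantities as weights.
ΣP(Year 2)·Q(Year 1) = 1.50×218 + 13.46×76 + 2.03×334 + 2.04×274 = 327 + 1022.96 + 678.02 + 558.96 = 2586.94
ΣP(Year 1)·Q(Year 1) = 1.53×218 + 14.20×76 + 2.84×334 + 2.15×274 = 333.54 + 1079.2 + 948.56 + 589.1 = 2950.4
Index = 2586.94 / 2950.4 × 100 = 87.6810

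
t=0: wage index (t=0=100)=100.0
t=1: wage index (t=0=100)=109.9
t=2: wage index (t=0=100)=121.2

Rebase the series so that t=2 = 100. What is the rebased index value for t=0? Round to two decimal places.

82.51

Rebased(t=0) = 100.0 / 121.2 × 100 = 82.5083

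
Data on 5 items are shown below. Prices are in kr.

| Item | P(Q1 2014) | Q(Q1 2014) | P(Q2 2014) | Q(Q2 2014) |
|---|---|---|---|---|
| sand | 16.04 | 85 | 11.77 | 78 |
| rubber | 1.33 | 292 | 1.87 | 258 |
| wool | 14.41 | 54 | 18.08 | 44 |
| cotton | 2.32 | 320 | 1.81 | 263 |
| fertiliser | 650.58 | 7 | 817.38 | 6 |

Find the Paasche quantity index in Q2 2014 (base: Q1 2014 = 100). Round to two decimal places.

Paasche quantity index uses current-period prices as weights.
ΣP(Q2 2014)·Q(Q2 2014) = 11.77×78 + 1.87×258 + 18.08×44 + 1.81×263 + 817.38×6 = 918.06 + 482.46 + 795.52 + 476.03 + 4904.28 = 7576.35
ΣP(Q2 2014)·Q(Q1 2014) = 11.77×85 + 1.87×292 + 18.08×54 + 1.81×320 + 817.38×7 = 1000.45 + 546.04 + 976.32 + 579.2 + 5721.66 = 8823.67
Index = 7576.35 / 8823.67 × 100 = 85.8639

85.86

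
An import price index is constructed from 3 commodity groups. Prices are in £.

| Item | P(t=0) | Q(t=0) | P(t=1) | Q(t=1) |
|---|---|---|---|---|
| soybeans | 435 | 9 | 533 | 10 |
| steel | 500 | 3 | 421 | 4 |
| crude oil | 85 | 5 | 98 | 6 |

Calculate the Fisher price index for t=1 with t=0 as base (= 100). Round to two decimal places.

111.48

Laspeyres component (base-period weights):
ΣP(t=1)Q(t=0) = 533×9 + 421×3 + 98×5 = 4797 + 1263 + 490 = 6550
ΣP(t=0)Q(t=0) = 435×9 + 500×3 + 85×5 = 3915 + 1500 + 425 = 5840
L = 6550 / 5840 × 100 = 112.1575
Paasche component (current-period weights):
ΣP(t=1)Q(t=1) = 533×10 + 421×4 + 98×6 = 5330 + 1684 + 588 = 7602
ΣP(t=0)Q(t=1) = 435×10 + 500×4 + 85×6 = 4350 + 2000 + 510 = 6860
P = 7602 / 6860 × 100 = 110.8163
Fisher = √(L × P) = √(112.1575 × 110.8163) = 111.4849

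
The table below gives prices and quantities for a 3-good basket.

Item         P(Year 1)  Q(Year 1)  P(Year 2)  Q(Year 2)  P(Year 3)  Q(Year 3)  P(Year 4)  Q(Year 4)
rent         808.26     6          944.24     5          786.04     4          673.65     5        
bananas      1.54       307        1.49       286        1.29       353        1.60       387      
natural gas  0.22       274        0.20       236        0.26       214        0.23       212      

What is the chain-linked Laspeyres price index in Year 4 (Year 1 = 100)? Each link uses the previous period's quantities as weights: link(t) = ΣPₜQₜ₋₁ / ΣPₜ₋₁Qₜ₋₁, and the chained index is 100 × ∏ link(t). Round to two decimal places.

Link Year 1→Year 2:
ΣP(Year 2)Q(Year 1) = 944.24×6 + 1.49×307 + 0.20×274 = 5665.44 + 457.43 + 54.8 = 6177.67
ΣP(Year 1)Q(Year 1) = 808.26×6 + 1.54×307 + 0.22×274 = 4849.56 + 472.78 + 60.28 = 5382.62
link = 6177.67/5382.62 = 1.147707
Link Year 2→Year 3:
ΣP(Year 3)Q(Year 2) = 786.04×5 + 1.29×286 + 0.26×236 = 3930.2 + 368.94 + 61.36 = 4360.5
ΣP(Year 2)Q(Year 2) = 944.24×5 + 1.49×286 + 0.20×236 = 4721.2 + 426.14 + 47.2 = 5194.54
link = 4360.5/5194.54 = 0.839439
Link Year 3→Year 4:
ΣP(Year 4)Q(Year 3) = 673.65×4 + 1.60×353 + 0.23×214 = 2694.6 + 564.8 + 49.22 = 3308.62
ΣP(Year 3)Q(Year 3) = 786.04×4 + 1.29×353 + 0.26×214 = 3144.16 + 455.37 + 55.64 = 3655.17
link = 3308.62/3655.17 = 0.905189
Chained index = 100 × 1.147707 × 0.839439 × 0.905189 = 87.2086

87.21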